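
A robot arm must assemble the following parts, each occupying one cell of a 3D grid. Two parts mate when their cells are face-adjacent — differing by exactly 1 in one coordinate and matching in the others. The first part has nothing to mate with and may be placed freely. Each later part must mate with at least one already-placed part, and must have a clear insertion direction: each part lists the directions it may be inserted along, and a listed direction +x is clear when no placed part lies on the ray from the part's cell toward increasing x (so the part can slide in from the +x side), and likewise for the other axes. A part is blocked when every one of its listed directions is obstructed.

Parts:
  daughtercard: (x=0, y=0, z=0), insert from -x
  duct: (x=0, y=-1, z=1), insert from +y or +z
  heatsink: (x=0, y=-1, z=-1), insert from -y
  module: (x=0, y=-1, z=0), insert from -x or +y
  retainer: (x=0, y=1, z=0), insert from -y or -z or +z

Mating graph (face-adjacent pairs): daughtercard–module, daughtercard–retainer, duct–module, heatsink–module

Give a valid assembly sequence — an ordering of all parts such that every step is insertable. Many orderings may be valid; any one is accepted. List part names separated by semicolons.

1. heatsink@(0, -1, -1) [-y clear] — {heatsink}
2. module@(0, -1, 0) [-x clear] — {heatsink, module}
3. duct@(0, -1, 1) [+y clear] — {duct, heatsink, module}
4. daughtercard@(0, 0, 0) [-x clear] — {daughtercard, duct, heatsink, module}
5. retainer@(0, 1, 0) [-z clear] — {daughtercard, duct, heatsink, module, retainer}

heatsink; module; duct; daughtercard; retainer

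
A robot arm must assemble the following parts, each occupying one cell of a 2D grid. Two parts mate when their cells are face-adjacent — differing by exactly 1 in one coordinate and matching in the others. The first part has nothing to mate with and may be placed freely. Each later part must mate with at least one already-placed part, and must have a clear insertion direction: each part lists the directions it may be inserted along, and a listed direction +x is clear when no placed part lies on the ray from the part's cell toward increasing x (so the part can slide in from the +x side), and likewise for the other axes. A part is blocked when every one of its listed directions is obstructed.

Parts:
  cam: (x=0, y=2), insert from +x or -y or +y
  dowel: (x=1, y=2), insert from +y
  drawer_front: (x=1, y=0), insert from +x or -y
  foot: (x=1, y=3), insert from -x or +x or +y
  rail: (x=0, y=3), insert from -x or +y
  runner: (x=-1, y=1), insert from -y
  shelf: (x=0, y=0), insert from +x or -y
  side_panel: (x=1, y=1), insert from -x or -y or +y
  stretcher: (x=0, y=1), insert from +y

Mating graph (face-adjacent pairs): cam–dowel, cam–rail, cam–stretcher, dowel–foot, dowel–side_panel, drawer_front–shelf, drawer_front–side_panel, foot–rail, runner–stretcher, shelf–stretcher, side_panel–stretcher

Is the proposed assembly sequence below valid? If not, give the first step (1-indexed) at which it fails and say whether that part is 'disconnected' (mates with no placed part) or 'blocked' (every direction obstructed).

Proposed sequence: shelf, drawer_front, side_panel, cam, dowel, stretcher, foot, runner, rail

Invalid at step 4 (disconnected)

1. shelf@(0, 0) [+x clear] — {shelf}
2. drawer_front@(1, 0) [+x clear] — {drawer_front, shelf}
3. side_panel@(1, 1) [-x clear] — {drawer_front, shelf, side_panel}
4. cam@(0, 2) — no placed neighbour ⇒ disconnected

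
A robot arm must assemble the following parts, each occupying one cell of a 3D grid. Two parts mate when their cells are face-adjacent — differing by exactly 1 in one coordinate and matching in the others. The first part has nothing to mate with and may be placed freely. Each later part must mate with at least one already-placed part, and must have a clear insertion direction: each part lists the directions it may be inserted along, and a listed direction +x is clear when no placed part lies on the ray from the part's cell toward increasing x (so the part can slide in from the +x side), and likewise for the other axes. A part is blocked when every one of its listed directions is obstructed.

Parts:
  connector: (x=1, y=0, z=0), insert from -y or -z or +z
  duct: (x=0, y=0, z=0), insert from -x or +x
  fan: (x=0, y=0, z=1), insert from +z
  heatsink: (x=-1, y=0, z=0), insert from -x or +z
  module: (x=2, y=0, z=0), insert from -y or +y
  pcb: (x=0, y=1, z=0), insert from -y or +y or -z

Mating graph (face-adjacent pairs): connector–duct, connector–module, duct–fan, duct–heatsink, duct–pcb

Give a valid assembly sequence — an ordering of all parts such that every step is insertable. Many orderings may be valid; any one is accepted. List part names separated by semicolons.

1. connector@(1, 0, 0) [-y clear] — {connector}
2. duct@(0, 0, 0) [-x clear] — {connector, duct}
3. pcb@(0, 1, 0) [+y clear] — {connector, duct, pcb}
4. fan@(0, 0, 1) [+z clear] — {connector, duct, fan, pcb}
5. heatsink@(-1, 0, 0) [-x clear] — {connector, duct, fan, heatsink, pcb}
6. module@(2, 0, 0) [-y clear] — {connector, duct, fan, heatsink, module, pcb}

connector; duct; pcb; fan; heatsink; module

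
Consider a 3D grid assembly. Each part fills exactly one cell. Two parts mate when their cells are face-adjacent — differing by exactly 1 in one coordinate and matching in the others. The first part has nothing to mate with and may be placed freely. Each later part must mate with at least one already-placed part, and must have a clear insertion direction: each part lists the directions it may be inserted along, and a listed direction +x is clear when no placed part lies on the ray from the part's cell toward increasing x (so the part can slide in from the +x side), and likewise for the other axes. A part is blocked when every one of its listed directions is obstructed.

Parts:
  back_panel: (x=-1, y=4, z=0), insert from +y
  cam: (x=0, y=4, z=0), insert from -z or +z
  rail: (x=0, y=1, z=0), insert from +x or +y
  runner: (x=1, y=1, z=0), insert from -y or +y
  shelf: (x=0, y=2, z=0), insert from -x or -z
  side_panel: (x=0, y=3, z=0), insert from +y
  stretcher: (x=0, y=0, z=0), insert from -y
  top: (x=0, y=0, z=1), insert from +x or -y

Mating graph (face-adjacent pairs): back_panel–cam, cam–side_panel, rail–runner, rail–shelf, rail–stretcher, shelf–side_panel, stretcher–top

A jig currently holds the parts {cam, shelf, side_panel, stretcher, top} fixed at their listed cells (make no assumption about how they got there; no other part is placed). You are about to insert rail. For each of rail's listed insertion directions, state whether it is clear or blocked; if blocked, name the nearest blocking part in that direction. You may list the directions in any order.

+x: clear; +y: blocked by shelf

+x: ray from rail(0, 1, 0) has no placed part ⇒ clear
+y: nearest on ray is shelf@(0, 2, 0) ⇒ blocked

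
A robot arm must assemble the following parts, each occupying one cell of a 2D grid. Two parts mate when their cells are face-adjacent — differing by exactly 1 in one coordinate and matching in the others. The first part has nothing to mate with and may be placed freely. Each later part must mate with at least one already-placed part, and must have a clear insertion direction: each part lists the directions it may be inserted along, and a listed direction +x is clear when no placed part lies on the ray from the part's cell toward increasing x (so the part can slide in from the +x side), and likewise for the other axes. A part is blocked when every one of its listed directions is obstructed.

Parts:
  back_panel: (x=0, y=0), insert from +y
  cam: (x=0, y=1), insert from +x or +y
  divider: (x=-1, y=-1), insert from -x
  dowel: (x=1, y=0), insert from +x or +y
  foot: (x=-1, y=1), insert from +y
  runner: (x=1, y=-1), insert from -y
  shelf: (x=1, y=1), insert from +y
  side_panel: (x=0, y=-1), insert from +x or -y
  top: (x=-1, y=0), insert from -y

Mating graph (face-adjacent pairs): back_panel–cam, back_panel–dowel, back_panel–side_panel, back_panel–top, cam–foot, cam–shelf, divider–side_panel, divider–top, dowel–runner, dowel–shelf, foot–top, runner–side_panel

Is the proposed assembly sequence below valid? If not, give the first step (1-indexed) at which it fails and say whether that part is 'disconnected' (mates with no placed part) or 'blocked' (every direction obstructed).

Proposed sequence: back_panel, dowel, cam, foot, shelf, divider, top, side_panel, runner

1. back_panel@(0, 0) [+y clear] — {back_panel}
2. dowel@(1, 0) [+x clear] — {back_panel, dowel}
3. cam@(0, 1) [+x clear] — {back_panel, cam, dowel}
4. foot@(-1, 1) [+y clear] — {back_panel, cam, dowel, foot}
5. shelf@(1, 1) [+y clear] — {back_panel, cam, dowel, foot, shelf}
6. divider@(-1, -1) — no placed neighbour ⇒ disconnected

Invalid at step 6 (disconnected)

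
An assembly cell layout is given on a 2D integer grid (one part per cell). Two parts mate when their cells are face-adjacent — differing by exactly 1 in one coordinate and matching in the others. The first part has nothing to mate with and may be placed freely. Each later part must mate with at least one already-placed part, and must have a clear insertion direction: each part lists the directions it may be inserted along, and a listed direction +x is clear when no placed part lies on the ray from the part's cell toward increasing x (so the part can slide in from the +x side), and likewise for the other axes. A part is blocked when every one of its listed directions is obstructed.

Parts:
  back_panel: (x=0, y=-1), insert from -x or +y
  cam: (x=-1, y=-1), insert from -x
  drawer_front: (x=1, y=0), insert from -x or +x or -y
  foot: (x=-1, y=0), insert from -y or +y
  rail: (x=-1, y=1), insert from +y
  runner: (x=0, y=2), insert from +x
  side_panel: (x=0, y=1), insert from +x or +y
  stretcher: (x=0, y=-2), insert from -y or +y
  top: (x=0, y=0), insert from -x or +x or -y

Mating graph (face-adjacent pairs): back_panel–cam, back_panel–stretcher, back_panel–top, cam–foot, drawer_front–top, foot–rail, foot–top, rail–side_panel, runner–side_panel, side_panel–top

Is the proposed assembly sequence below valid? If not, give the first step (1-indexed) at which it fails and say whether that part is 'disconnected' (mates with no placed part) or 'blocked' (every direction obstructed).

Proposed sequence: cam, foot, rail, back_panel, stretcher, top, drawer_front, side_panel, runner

1. cam@(-1, -1) [-x clear] — {cam}
2. foot@(-1, 0) [+y clear] — {cam, foot}
3. rail@(-1, 1) [+y clear] — {cam, foot, rail}
4. back_panel@(0, -1) [+y clear] — {back_panel, cam, foot, rail}
5. stretcher@(0, -2) [-y clear] — {back_panel, cam, foot, rail, stretcher}
6. top@(0, 0) [+x clear] — {back_panel, cam, foot, rail, stretcher, top}
7. drawer_front@(1, 0) [+x clear] — {back_panel, cam, drawer_front, foot, rail, stretcher, top}
8. side_panel@(0, 1) [+x clear] — {back_panel, cam, drawer_front, foot, rail, side_panel, stretcher, top}
9. runner@(0, 2) [+x clear] — {back_panel, cam, drawer_front, foot, rail, runner, side_panel, stretcher, top}

Valid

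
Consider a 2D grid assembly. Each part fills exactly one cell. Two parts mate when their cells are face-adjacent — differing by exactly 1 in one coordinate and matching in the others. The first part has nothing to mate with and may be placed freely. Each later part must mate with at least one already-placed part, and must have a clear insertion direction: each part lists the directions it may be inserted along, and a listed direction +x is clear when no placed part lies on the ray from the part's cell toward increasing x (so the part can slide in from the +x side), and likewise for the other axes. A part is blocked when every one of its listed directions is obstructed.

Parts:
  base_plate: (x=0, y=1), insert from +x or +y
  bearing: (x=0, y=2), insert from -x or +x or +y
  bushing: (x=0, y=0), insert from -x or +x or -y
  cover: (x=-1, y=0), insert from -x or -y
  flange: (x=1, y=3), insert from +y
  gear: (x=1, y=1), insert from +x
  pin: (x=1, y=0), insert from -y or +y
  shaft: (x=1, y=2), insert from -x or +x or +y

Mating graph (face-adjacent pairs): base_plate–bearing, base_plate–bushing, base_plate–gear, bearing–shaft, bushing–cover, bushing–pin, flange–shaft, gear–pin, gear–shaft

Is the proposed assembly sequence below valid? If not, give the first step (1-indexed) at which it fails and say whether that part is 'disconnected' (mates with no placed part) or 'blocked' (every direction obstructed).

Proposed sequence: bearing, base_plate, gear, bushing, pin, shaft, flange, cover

1. bearing@(0, 2) [-x clear] — {bearing}
2. base_plate@(0, 1) [+x clear] — {base_plate, bearing}
3. gear@(1, 1) [+x clear] — {base_plate, bearing, gear}
4. bushing@(0, 0) [-x clear] — {base_plate, bearing, bushing, gear}
5. pin@(1, 0) [-y clear] — {base_plate, bearing, bushing, gear, pin}
6. shaft@(1, 2) [+x clear] — {base_plate, bearing, bushing, gear, pin, shaft}
7. flange@(1, 3) [+y clear] — {base_plate, bearing, bushing, flange, gear, pin, shaft}
8. cover@(-1, 0) [-x clear] — {base_plate, bearing, bushing, cover, flange, gear, pin, shaft}

Valid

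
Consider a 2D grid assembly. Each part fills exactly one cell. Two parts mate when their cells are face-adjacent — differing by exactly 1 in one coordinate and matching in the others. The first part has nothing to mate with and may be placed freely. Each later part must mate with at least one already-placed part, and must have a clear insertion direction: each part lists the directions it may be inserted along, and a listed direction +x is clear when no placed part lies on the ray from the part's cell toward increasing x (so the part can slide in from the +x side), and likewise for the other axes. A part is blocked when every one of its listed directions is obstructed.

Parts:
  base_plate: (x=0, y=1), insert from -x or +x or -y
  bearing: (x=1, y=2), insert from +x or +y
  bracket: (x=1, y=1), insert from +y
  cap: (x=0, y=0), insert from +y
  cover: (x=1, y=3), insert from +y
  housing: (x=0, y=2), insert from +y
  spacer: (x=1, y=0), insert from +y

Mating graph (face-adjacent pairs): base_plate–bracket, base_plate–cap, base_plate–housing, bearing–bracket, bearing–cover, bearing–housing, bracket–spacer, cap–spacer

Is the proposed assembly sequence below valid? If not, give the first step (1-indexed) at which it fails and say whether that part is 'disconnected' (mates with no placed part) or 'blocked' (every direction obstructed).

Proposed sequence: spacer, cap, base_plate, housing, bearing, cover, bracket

Invalid at step 7 (blocked)

1. spacer@(1, 0) [+y clear] — {spacer}
2. cap@(0, 0) [+y clear] — {cap, spacer}
3. base_plate@(0, 1) [-x clear] — {base_plate, cap, spacer}
4. housing@(0, 2) [+y clear] — {base_plate, cap, housing, spacer}
5. bearing@(1, 2) [+x clear] — {base_plate, bearing, cap, housing, spacer}
6. cover@(1, 3) [+y clear] — {base_plate, bearing, cap, cover, housing, spacer}
7. bracket@(1, 1) — +y all obstructed ⇒ blocked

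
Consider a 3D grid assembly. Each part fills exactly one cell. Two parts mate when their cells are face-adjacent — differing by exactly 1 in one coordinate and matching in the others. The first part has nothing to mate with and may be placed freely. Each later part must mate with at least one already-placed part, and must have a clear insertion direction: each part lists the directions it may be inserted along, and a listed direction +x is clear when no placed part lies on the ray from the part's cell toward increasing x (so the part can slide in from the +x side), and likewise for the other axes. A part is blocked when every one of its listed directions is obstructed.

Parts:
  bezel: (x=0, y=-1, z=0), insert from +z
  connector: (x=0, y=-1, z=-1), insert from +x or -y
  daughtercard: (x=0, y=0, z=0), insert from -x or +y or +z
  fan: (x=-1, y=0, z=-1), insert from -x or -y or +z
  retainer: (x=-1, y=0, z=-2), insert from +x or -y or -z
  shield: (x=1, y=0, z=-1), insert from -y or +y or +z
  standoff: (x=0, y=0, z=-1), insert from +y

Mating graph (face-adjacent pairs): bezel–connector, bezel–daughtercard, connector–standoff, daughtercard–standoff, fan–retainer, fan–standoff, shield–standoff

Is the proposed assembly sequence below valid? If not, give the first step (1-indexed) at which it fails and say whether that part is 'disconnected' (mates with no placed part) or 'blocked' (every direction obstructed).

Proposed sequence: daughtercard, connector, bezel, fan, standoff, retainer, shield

Invalid at step 2 (disconnected)

1. daughtercard@(0, 0, 0) [-x clear] — {daughtercard}
2. connector@(0, -1, -1) — no placed neighbour ⇒ disconnected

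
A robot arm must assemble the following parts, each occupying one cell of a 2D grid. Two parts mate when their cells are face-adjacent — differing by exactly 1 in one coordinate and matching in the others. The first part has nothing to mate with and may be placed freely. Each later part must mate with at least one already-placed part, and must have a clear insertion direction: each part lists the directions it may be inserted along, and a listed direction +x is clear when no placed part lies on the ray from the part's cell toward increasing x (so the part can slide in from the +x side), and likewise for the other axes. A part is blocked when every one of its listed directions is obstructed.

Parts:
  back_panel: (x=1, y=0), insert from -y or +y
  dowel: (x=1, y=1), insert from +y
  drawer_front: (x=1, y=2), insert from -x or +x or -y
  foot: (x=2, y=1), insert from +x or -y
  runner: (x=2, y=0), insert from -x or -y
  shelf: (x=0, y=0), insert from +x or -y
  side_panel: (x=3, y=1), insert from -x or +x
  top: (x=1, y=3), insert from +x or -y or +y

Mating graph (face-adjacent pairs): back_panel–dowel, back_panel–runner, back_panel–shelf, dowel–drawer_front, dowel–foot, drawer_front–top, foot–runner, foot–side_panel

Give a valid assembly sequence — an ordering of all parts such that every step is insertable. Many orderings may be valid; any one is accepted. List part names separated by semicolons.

back_panel; runner; shelf; dowel; drawer_front; top; foot; side_panel

1. back_panel@(1, 0) [-y clear] — {back_panel}
2. runner@(2, 0) [-y clear] — {back_panel, runner}
3. shelf@(0, 0) [-y clear] — {back_panel, runner, shelf}
4. dowel@(1, 1) [+y clear] — {back_panel, dowel, runner, shelf}
5. drawer_front@(1, 2) [-x clear] — {back_panel, dowel, drawer_front, runner, shelf}
6. top@(1, 3) [+x clear] — {back_panel, dowel, drawer_front, runner, shelf, top}
7. foot@(2, 1) [+x clear] — {back_panel, dowel, drawer_front, foot, runner, shelf, top}
8. side_panel@(3, 1) [+x clear] — {back_panel, dowel, drawer_front, foot, runner, shelf, side_panel, top}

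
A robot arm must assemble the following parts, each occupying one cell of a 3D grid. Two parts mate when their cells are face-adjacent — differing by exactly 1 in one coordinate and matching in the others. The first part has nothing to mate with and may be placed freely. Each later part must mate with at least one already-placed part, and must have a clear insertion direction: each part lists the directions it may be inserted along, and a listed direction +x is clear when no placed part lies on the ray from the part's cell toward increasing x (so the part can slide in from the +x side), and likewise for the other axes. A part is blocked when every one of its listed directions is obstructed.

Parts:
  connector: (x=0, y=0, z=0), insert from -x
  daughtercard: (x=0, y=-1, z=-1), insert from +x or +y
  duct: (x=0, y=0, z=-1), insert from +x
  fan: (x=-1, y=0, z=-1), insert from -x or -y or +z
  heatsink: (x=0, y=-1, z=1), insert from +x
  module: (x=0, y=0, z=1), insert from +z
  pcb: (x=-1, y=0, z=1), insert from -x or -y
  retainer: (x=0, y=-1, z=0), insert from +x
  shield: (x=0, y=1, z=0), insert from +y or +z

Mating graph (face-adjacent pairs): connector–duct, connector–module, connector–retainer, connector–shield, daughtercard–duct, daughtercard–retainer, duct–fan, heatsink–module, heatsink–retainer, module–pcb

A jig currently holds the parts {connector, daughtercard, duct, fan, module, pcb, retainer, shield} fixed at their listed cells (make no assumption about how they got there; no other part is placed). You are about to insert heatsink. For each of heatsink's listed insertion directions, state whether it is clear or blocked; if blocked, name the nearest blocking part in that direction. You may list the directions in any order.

+x: clear

+x: ray from heatsink(0, -1, 1) has no placed part ⇒ clear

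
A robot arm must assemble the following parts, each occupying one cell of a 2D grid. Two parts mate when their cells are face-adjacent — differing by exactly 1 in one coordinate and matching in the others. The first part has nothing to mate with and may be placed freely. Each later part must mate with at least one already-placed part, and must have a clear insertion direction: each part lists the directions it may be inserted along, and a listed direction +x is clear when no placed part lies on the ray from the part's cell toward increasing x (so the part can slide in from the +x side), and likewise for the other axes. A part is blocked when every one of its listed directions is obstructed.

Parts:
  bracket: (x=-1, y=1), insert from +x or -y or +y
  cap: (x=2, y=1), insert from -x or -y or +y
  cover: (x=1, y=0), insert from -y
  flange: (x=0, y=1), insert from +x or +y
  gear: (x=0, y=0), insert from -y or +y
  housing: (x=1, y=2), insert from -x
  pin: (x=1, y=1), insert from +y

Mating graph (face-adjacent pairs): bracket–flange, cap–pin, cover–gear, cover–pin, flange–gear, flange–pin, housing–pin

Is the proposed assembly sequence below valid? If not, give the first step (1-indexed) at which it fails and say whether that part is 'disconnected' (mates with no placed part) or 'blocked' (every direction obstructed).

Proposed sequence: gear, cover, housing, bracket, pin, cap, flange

1. gear@(0, 0) [-y clear] — {gear}
2. cover@(1, 0) [-y clear] — {cover, gear}
3. housing@(1, 2) — no placed neighbour ⇒ disconnected

Invalid at step 3 (disconnected)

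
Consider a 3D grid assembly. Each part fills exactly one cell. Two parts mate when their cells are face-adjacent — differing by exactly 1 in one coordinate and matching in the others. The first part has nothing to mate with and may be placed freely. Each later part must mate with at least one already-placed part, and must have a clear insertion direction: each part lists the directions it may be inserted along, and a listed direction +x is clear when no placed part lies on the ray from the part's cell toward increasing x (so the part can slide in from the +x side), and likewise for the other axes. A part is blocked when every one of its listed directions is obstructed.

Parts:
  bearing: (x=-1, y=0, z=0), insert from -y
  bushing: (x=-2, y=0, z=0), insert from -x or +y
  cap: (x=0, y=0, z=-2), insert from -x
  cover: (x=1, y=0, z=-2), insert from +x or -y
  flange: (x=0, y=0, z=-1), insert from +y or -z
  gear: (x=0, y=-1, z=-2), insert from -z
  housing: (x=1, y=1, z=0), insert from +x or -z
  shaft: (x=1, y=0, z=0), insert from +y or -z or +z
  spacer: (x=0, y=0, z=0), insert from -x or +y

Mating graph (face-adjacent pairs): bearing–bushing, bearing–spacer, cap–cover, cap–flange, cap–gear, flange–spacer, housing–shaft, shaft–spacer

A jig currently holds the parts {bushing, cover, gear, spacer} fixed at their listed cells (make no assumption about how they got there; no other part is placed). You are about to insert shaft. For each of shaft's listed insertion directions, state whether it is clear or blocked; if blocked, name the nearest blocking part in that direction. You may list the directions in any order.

+y: ray from shaft(1, 0, 0) has no placed part ⇒ clear
-z: nearest on ray is cover@(1, 0, -2) ⇒ blocked
+z: ray from shaft(1, 0, 0) has no placed part ⇒ clear

+y: clear; +z: clear; -z: blocked by cover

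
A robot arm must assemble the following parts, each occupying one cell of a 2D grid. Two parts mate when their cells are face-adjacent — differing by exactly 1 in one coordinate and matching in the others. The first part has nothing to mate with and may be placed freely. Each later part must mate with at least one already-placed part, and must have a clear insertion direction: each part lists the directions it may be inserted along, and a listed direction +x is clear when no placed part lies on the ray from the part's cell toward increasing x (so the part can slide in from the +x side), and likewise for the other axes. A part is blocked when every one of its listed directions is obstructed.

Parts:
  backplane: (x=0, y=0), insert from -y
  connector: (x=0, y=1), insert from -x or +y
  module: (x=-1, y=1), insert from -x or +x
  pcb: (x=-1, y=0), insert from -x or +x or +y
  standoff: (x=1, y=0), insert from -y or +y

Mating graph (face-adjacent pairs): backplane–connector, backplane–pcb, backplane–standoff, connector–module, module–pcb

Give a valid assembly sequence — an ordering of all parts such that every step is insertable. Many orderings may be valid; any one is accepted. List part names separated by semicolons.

backplane; connector; module; pcb; standoff

1. backplane@(0, 0) [-y clear] — {backplane}
2. connector@(0, 1) [-x clear] — {backplane, connector}
3. module@(-1, 1) [-x clear] — {backplane, connector, module}
4. pcb@(-1, 0) [-x clear] — {backplane, connector, module, pcb}
5. standoff@(1, 0) [-y clear] — {backplane, connector, module, pcb, standoff}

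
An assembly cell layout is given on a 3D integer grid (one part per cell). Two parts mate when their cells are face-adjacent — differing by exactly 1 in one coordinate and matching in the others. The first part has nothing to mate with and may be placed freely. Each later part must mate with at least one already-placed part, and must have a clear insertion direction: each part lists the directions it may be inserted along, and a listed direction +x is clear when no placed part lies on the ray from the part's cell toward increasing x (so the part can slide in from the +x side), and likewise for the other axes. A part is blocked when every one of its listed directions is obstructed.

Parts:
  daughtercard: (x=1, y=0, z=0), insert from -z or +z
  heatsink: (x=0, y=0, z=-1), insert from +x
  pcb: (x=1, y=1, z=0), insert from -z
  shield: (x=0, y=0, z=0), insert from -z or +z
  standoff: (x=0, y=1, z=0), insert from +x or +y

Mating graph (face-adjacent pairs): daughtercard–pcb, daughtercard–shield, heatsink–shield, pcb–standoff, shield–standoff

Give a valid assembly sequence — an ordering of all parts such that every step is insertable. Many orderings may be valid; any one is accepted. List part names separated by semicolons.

daughtercard; shield; pcb; standoff; heatsink

1. daughtercard@(1, 0, 0) [-z clear] — {daughtercard}
2. shield@(0, 0, 0) [-z clear] — {daughtercard, shield}
3. pcb@(1, 1, 0) [-z clear] — {daughtercard, pcb, shield}
4. standoff@(0, 1, 0) [+y clear] — {daughtercard, pcb, shield, standoff}
5. heatsink@(0, 0, -1) [+x clear] — {daughtercard, heatsink, pcb, shield, standoff}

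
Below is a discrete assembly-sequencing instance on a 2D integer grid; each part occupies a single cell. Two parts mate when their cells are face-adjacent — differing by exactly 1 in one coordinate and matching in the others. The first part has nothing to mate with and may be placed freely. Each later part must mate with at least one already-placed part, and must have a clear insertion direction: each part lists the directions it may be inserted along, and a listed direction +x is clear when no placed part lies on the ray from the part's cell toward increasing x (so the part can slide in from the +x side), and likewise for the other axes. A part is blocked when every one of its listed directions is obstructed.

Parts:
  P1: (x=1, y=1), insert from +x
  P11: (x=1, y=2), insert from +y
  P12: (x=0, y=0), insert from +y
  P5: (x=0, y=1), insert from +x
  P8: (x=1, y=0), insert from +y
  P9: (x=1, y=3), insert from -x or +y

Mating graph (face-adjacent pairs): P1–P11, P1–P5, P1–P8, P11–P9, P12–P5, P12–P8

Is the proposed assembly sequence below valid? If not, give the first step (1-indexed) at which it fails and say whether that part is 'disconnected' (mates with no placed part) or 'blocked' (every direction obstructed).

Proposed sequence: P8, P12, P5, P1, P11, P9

1. P8@(1, 0) [+y clear] — {P8}
2. P12@(0, 0) [+y clear] — {P12, P8}
3. P5@(0, 1) [+x clear] — {P12, P5, P8}
4. P1@(1, 1) [+x clear] — {P1, P12, P5, P8}
5. P11@(1, 2) [+y clear] — {P1, P11, P12, P5, P8}
6. P9@(1, 3) [-x clear] — {P1, P11, P12, P5, P8, P9}

Valid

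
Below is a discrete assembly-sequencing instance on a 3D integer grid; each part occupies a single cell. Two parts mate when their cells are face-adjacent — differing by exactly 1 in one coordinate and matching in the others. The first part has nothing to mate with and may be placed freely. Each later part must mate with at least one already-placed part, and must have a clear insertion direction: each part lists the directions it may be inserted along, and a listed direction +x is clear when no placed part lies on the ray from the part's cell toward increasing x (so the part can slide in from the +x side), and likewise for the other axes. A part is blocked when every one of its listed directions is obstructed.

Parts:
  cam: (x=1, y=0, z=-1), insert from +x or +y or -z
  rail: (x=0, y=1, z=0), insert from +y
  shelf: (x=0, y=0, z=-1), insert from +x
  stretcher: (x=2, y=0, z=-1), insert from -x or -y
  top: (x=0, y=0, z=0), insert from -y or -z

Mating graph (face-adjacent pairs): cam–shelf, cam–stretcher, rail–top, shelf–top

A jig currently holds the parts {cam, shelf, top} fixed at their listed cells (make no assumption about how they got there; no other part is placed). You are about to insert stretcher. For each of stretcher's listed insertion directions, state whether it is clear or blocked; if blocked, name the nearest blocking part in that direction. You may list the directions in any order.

-x: blocked by cam; -y: clear

-x: nearest on ray is cam@(1, 0, -1) ⇒ blocked
-y: ray from stretcher(2, 0, -1) has no placed part ⇒ clear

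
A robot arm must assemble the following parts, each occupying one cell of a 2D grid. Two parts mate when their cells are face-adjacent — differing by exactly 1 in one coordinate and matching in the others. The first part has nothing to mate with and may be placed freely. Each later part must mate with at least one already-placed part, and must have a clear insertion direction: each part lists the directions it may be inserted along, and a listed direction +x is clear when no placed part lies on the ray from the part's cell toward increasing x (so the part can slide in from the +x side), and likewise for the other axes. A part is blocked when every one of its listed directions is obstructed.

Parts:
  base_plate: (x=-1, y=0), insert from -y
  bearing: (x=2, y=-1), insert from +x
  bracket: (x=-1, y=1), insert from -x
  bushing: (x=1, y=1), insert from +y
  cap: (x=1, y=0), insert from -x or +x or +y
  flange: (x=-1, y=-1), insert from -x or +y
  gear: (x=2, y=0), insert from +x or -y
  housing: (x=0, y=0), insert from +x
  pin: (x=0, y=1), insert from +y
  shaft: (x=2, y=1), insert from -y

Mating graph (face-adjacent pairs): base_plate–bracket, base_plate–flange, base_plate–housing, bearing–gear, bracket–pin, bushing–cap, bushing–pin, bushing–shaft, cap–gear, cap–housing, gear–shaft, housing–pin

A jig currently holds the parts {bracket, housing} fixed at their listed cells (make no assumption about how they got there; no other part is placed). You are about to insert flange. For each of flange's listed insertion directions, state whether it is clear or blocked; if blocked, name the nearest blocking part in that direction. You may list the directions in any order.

-x: ray from flange(-1, -1) has no placed part ⇒ clear
+y: nearest on ray is bracket@(-1, 1) ⇒ blocked

+y: blocked by bracket; -x: clear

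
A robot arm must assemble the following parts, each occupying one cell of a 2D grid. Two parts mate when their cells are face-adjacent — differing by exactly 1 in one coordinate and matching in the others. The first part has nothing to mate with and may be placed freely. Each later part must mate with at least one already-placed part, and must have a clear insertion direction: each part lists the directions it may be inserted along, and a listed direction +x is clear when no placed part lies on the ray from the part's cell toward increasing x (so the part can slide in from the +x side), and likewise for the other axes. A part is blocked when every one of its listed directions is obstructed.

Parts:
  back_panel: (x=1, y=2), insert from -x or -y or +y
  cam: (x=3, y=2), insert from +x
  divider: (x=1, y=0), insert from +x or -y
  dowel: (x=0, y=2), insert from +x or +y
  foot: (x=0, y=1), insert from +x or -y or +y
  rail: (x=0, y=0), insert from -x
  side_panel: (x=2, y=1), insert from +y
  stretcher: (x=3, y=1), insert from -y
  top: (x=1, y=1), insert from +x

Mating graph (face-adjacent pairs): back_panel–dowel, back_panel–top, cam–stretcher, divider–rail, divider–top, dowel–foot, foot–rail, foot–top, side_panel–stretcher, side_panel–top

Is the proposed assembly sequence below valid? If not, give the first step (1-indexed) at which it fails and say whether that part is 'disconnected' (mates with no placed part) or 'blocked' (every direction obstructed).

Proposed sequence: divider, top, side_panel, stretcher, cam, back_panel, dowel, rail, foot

Invalid at step 9 (blocked)

1. divider@(1, 0) [+x clear] — {divider}
2. top@(1, 1) [+x clear] — {divider, top}
3. side_panel@(2, 1) [+y clear] — {divider, side_panel, top}
4. stretcher@(3, 1) [-y clear] — {divider, side_panel, stretcher, top}
5. cam@(3, 2) [+x clear] — {cam, divider, side_panel, stretcher, top}
6. back_panel@(1, 2) [-x clear] — {back_panel, cam, divider, side_panel, stretcher, top}
7. dowel@(0, 2) [+y clear] — {back_panel, cam, divider, dowel, side_panel, stretcher, top}
8. rail@(0, 0) [-x clear] — {back_panel, cam, divider, dowel, rail, side_panel, stretcher, top}
9. foot@(0, 1) — +x/-y/+y all obstructed ⇒ blocked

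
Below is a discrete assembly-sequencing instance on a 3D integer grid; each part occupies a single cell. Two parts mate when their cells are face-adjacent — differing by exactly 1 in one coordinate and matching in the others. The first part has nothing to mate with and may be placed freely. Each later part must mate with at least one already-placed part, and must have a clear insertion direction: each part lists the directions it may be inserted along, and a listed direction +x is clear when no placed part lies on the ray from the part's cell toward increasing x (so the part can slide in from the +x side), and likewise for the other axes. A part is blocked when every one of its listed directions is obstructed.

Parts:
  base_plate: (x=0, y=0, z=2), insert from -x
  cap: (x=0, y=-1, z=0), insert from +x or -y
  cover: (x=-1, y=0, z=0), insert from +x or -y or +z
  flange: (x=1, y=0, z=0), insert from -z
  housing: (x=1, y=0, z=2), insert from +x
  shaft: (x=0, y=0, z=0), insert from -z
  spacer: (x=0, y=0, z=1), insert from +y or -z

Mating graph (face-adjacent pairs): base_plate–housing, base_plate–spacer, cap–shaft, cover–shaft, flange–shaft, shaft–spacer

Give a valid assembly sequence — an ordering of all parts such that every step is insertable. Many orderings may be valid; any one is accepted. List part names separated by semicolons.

1. base_plate@(0, 0, 2) [-x clear] — {base_plate}
2. housing@(1, 0, 2) [+x clear] — {base_plate, housing}
3. spacer@(0, 0, 1) [+y clear] — {base_plate, housing, spacer}
4. shaft@(0, 0, 0) [-z clear] — {base_plate, housing, shaft, spacer}
5. cover@(-1, 0, 0) [-y clear] — {base_plate, cover, housing, shaft, spacer}
6. flange@(1, 0, 0) [-z clear] — {base_plate, cover, flange, housing, shaft, spacer}
7. cap@(0, -1, 0) [+x clear] — {base_plate, cap, cover, flange, housing, shaft, spacer}

base_plate; housing; spacer; shaft; cover; flange; cap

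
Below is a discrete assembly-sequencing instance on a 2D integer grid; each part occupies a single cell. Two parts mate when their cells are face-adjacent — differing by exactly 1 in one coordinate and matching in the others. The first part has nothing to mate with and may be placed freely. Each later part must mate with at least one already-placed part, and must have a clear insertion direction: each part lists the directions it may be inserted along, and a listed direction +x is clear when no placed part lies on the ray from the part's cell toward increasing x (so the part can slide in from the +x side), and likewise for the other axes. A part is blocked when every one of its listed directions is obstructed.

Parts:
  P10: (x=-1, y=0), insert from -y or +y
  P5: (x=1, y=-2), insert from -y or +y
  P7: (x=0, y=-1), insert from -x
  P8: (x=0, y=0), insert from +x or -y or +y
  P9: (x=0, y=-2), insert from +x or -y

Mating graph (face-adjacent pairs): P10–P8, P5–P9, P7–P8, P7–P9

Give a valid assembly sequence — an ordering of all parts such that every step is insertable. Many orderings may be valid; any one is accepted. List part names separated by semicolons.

1. P8@(0, 0) [+x clear] — {P8}
2. P7@(0, -1) [-x clear] — {P7, P8}
3. P9@(0, -2) [+x clear] — {P7, P8, P9}
4. P5@(1, -2) [-y clear] — {P5, P7, P8, P9}
5. P10@(-1, 0) [-y clear] — {P10, P5, P7, P8, P9}

P8; P7; P9; P5; P10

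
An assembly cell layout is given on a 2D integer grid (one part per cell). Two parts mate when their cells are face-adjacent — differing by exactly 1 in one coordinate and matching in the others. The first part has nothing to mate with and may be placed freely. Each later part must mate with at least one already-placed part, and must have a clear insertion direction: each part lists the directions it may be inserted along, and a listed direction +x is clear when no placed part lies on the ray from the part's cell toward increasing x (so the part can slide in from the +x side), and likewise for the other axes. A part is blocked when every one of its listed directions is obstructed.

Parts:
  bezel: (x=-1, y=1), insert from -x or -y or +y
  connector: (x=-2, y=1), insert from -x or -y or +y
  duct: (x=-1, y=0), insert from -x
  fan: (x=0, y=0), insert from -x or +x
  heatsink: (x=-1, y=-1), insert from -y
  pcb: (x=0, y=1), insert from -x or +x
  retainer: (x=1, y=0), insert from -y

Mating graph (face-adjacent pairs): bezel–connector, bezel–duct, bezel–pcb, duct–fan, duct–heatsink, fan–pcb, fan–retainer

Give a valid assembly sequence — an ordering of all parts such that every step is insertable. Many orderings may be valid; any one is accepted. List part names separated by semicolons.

1. heatsink@(-1, -1) [-y clear] — {heatsink}
2. duct@(-1, 0) [-x clear] — {duct, heatsink}
3. fan@(0, 0) [+x clear] — {duct, fan, heatsink}
4. retainer@(1, 0) [-y clear] — {duct, fan, heatsink, retainer}
5. bezel@(-1, 1) [-x clear] — {bezel, duct, fan, heatsink, retainer}
6. pcb@(0, 1) [+x clear] — {bezel, duct, fan, heatsink, pcb, retainer}
7. connector@(-2, 1) [-x clear] — {bezel, connector, duct, fan, heatsink, pcb, retainer}

heatsink; duct; fan; retainer; bezel; pcb; connector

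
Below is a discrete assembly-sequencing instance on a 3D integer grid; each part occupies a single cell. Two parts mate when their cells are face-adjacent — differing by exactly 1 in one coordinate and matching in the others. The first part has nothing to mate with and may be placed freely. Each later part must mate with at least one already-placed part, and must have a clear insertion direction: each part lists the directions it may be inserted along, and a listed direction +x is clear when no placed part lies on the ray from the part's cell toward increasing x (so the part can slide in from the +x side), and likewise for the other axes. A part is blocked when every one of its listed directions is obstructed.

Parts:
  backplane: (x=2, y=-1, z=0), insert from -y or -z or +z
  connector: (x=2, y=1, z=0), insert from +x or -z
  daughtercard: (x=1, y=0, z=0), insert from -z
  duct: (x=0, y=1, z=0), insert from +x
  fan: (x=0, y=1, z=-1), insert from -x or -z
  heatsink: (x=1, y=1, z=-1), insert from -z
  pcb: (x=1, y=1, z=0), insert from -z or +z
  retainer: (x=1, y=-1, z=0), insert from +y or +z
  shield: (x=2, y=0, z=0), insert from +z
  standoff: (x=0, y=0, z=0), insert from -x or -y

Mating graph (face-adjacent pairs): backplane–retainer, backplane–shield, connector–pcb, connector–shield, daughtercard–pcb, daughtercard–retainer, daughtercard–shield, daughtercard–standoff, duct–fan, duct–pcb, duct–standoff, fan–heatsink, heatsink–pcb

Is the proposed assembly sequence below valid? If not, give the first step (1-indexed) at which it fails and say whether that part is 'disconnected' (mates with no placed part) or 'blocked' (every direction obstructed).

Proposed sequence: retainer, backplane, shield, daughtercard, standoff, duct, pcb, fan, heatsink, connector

Valid

1. retainer@(1, -1, 0) [+y clear] — {retainer}
2. backplane@(2, -1, 0) [-y clear] — {backplane, retainer}
3. shield@(2, 0, 0) [+z clear] — {backplane, retainer, shield}
4. daughtercard@(1, 0, 0) [-z clear] — {backplane, daughtercard, retainer, shield}
5. standoff@(0, 0, 0) [-x clear] — {backplane, daughtercard, retainer, shield, standoff}
6. duct@(0, 1, 0) [+x clear] — {backplane, daughtercard, duct, retainer, shield, standoff}
7. pcb@(1, 1, 0) [-z clear] — {backplane, daughtercard, duct, pcb, retainer, shield, standoff}
8. fan@(0, 1, -1) [-x clear] — {backplane, daughtercard, duct, fan, pcb, retainer, shield, standoff}
9. heatsink@(1, 1, -1) [-z clear] — {backplane, daughtercard, duct, fan, heatsink, pcb, retainer, shield, standoff}
10. connector@(2, 1, 0) [+x clear] — {backplane, connector, daughtercard, duct, fan, heatsink, pcb, retainer, shield, standoff}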